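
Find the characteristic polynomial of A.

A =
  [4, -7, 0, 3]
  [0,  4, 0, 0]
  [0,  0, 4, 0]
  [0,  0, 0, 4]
x^4 - 16*x^3 + 96*x^2 - 256*x + 256

Expanding det(x·I − A) (e.g. by cofactor expansion or by noting that A is similar to its Jordan form J, which has the same characteristic polynomial as A) gives
  χ_A(x) = x^4 - 16*x^3 + 96*x^2 - 256*x + 256
which factors as (x - 4)^4. The eigenvalues (with algebraic multiplicities) are λ = 4 with multiplicity 4.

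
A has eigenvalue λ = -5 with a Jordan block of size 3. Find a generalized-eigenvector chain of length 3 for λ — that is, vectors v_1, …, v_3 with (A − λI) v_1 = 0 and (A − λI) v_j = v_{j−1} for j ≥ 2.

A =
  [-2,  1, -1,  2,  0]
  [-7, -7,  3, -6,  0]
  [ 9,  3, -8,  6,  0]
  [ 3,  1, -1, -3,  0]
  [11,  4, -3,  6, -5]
A Jordan chain for λ = -5 of length 3:
v_1 = (-1, 2, -3, -1, -4)ᵀ
v_2 = (3, -7, 9, 3, 11)ᵀ
v_3 = (1, 0, 0, 0, 0)ᵀ

Let N = A − (-5)·I. We want v_3 with N^3 v_3 = 0 but N^2 v_3 ≠ 0; then v_{j-1} := N · v_j for j = 3, …, 2.

Pick v_3 = (1, 0, 0, 0, 0)ᵀ.
Then v_2 = N · v_3 = (3, -7, 9, 3, 11)ᵀ.
Then v_1 = N · v_2 = (-1, 2, -3, -1, -4)ᵀ.

Sanity check: (A − (-5)·I) v_1 = (0, 0, 0, 0, 0)ᵀ = 0. ✓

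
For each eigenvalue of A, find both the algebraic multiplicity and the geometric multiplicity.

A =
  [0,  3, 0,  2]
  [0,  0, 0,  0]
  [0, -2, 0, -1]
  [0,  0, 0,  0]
λ = 0: alg = 4, geom = 2

Step 1 — factor the characteristic polynomial to read off the algebraic multiplicities:
  χ_A(x) = x^4

Step 2 — compute geometric multiplicities via the rank-nullity identity g(λ) = n − rank(A − λI):
  rank(A − (0)·I) = 2, so dim ker(A − (0)·I) = n − 2 = 2

Summary:
  λ = 0: algebraic multiplicity = 4, geometric multiplicity = 2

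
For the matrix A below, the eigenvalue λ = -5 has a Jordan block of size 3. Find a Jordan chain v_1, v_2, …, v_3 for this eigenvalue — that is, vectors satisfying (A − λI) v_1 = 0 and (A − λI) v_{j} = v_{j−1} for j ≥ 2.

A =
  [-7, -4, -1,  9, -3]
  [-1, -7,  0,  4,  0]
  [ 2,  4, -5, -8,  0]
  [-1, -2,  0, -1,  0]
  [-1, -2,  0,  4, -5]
A Jordan chain for λ = -5 of length 3:
v_1 = (2, 1, -2, 1, 1)ᵀ
v_2 = (-1, 0, 0, 0, 0)ᵀ
v_3 = (0, 0, 1, 0, 0)ᵀ

Let N = A − (-5)·I. We want v_3 with N^3 v_3 = 0 but N^2 v_3 ≠ 0; then v_{j-1} := N · v_j for j = 3, …, 2.

Pick v_3 = (0, 0, 1, 0, 0)ᵀ.
Then v_2 = N · v_3 = (-1, 0, 0, 0, 0)ᵀ.
Then v_1 = N · v_2 = (2, 1, -2, 1, 1)ᵀ.

Sanity check: (A − (-5)·I) v_1 = (0, 0, 0, 0, 0)ᵀ = 0. ✓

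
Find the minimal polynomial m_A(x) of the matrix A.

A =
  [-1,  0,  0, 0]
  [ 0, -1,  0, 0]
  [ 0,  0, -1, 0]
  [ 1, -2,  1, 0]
x^2 + x

The characteristic polynomial is χ_A(x) = x*(x + 1)^3, so the eigenvalues are known. The minimal polynomial is
  m_A(x) = Π_λ (x − λ)^{k_λ}
where k_λ is the size of the *largest* Jordan block for λ (equivalently, the smallest k with (A − λI)^k v = 0 for every generalised eigenvector v of λ).

  λ = -1: largest Jordan block has size 1, contributing (x + 1)
  λ = 0: largest Jordan block has size 1, contributing (x − 0)

So m_A(x) = x*(x + 1) = x^2 + x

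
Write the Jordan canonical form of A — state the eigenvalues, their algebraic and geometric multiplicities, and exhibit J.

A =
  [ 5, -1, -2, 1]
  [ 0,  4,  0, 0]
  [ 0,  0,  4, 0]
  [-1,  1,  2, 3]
J_2(4) ⊕ J_1(4) ⊕ J_1(4)

The characteristic polynomial is
  det(x·I − A) = x^4 - 16*x^3 + 96*x^2 - 256*x + 256 = (x - 4)^4

Eigenvalues and multiplicities (the geometric multiplicity of λ is n − rank(A − λI), which equals the number of Jordan blocks for λ):
  λ = 4: algebraic multiplicity = 4, geometric multiplicity = 3

Determining the block sizes for each eigenvalue:
  λ = 4: 3 blocks summing to 4 forces exactly one block of size 2 and the rest size 1 → block sizes [2, 1, 1]

Assembling the blocks gives a Jordan form
J =
  [4, 1, 0, 0]
  [0, 4, 0, 0]
  [0, 0, 4, 0]
  [0, 0, 0, 4]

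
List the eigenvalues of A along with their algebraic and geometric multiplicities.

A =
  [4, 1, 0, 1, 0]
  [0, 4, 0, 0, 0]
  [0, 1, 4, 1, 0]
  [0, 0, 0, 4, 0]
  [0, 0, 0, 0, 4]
λ = 4: alg = 5, geom = 4

Step 1 — factor the characteristic polynomial to read off the algebraic multiplicities:
  χ_A(x) = (x - 4)^5

Step 2 — compute geometric multiplicities via the rank-nullity identity g(λ) = n − rank(A − λI):
  rank(A − (4)·I) = 1, so dim ker(A − (4)·I) = n − 1 = 4

Summary:
  λ = 4: algebraic multiplicity = 5, geometric multiplicity = 4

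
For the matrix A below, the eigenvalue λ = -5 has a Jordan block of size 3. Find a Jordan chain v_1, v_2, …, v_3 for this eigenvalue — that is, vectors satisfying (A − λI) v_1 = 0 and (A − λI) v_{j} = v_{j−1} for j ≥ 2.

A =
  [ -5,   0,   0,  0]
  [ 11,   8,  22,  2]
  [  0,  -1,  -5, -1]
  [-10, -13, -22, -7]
A Jordan chain for λ = -5 of length 3:
v_1 = (0, 2, -1, -2)ᵀ
v_2 = (0, -2, 1, 3)ᵀ
v_3 = (1, -1, 0, 0)ᵀ

Let N = A − (-5)·I. We want v_3 with N^3 v_3 = 0 but N^2 v_3 ≠ 0; then v_{j-1} := N · v_j for j = 3, …, 2.

Pick v_3 = (1, -1, 0, 0)ᵀ.
Then v_2 = N · v_3 = (0, -2, 1, 3)ᵀ.
Then v_1 = N · v_2 = (0, 2, -1, -2)ᵀ.

Sanity check: (A − (-5)·I) v_1 = (0, 0, 0, 0)ᵀ = 0. ✓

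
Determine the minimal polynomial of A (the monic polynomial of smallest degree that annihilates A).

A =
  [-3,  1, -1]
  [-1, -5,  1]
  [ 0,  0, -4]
x^2 + 8*x + 16

The characteristic polynomial is χ_A(x) = (x + 4)^3, so the eigenvalues are known. The minimal polynomial is
  m_A(x) = Π_λ (x − λ)^{k_λ}
where k_λ is the size of the *largest* Jordan block for λ (equivalently, the smallest k with (A − λI)^k v = 0 for every generalised eigenvector v of λ).

  λ = -4: largest Jordan block has size 2, contributing (x + 4)^2

So m_A(x) = (x + 4)^2 = x^2 + 8*x + 16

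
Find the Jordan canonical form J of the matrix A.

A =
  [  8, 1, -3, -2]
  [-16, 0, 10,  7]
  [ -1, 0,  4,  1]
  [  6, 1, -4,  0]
J_2(3) ⊕ J_2(3)

The characteristic polynomial is
  det(x·I − A) = x^4 - 12*x^3 + 54*x^2 - 108*x + 81 = (x - 3)^4

Eigenvalues and multiplicities (the geometric multiplicity of λ is n − rank(A − λI), which equals the number of Jordan blocks for λ):
  λ = 3: algebraic multiplicity = 4, geometric multiplicity = 2

Determining the block sizes for each eigenvalue:
  λ = 3: with am = 4 and gm = 2, the partition is not yet determined (e.g. several partitions of 4 into 2 parts exist). Let N = A − (3)·I. Computing rank(N^1) = 2, rank(N^2) = 0; the number of blocks of size ≥ j is rank(N^{j−1}) − rank(N^j), giving [2, 2]. So we have 2 block(s) of size 2 → block sizes [2, 2]

Assembling the blocks gives a Jordan form
J =
  [3, 1, 0, 0]
  [0, 3, 0, 0]
  [0, 0, 3, 1]
  [0, 0, 0, 3]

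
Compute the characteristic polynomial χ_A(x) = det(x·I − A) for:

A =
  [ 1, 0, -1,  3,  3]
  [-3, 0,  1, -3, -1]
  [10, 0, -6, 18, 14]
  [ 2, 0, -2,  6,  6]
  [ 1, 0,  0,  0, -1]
x^5

Expanding det(x·I − A) (e.g. by cofactor expansion or by noting that A is similar to its Jordan form J, which has the same characteristic polynomial as A) gives
  χ_A(x) = x^5
which factors as x^5. The eigenvalues (with algebraic multiplicities) are λ = 0 with multiplicity 5.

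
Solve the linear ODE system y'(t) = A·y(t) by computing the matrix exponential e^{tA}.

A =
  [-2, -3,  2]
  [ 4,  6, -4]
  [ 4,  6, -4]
e^{tA} =
  [1 - 2*t, -3*t, 2*t]
  [4*t, 6*t + 1, -4*t]
  [4*t, 6*t, 1 - 4*t]

Strategy: write A = P · J · P⁻¹ where J is a Jordan canonical form, so e^{tA} = P · e^{tJ} · P⁻¹, and e^{tJ} can be computed block-by-block.

A has Jordan form
J =
  [0, 1, 0]
  [0, 0, 0]
  [0, 0, 0]
(up to reordering of blocks).

Per-block formulas:
  For a 1×1 block at λ = 0: exp(t · [0]) = [e^(0t)].
  For a 2×2 Jordan block J_2(0): exp(t · J_2(0)) = e^(0t)·(I + t·N), where N is the 2×2 nilpotent shift.

After assembling e^{tJ} and conjugating by P, we get:

e^{tA} =
  [1 - 2*t, -3*t, 2*t]
  [4*t, 6*t + 1, -4*t]
  [4*t, 6*t, 1 - 4*t]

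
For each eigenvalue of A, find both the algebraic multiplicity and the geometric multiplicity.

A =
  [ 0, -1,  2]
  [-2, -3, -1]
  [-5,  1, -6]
λ = -3: alg = 3, geom = 1

Step 1 — factor the characteristic polynomial to read off the algebraic multiplicities:
  χ_A(x) = (x + 3)^3

Step 2 — compute geometric multiplicities via the rank-nullity identity g(λ) = n − rank(A − λI):
  rank(A − (-3)·I) = 2, so dim ker(A − (-3)·I) = n − 2 = 1

Summary:
  λ = -3: algebraic multiplicity = 3, geometric multiplicity = 1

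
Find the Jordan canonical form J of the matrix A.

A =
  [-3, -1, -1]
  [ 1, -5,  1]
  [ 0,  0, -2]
J_2(-4) ⊕ J_1(-2)

The characteristic polynomial is
  det(x·I − A) = x^3 + 10*x^2 + 32*x + 32 = (x + 2)*(x + 4)^2

Eigenvalues and multiplicities (the geometric multiplicity of λ is n − rank(A − λI), which equals the number of Jordan blocks for λ):
  λ = -4: algebraic multiplicity = 2, geometric multiplicity = 1
  λ = -2: algebraic multiplicity = 1, geometric multiplicity = 1

Determining the block sizes for each eigenvalue:
  λ = -4: one block (gm = 1), so the single block has size am = 2 → block sizes [2]
  λ = -2: one block (gm = 1), so the single block has size am = 1 → block sizes [1]

Assembling the blocks gives a Jordan form
J =
  [-4,  1,  0]
  [ 0, -4,  0]
  [ 0,  0, -2]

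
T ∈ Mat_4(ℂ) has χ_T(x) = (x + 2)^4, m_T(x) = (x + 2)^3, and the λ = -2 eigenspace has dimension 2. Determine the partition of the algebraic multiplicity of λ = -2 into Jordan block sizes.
Block sizes for λ = -2: [3, 1]

Step 1 — from the characteristic polynomial, algebraic multiplicity of λ = -2 is 4. From dim ker(T − (-2)·I) = 2, there are exactly 2 Jordan blocks for λ = -2.
Step 2 — from the minimal polynomial, the factor (x + 2)^3 tells us the largest block for λ = -2 has size 3.
Step 3 — with total size 4, 2 blocks, and largest block 3, the block sizes (in nonincreasing order) are [3, 1].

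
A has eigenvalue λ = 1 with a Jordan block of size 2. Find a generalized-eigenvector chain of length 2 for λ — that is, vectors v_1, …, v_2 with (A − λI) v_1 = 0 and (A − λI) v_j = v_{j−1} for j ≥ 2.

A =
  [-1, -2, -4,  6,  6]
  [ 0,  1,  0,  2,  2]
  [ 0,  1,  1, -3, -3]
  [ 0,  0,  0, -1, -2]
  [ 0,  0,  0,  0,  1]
A Jordan chain for λ = 1 of length 2:
v_1 = (-2, 0, 1, 0, 0)ᵀ
v_2 = (0, 1, 0, 0, 0)ᵀ

Let N = A − (1)·I. We want v_2 with N^2 v_2 = 0 but N^1 v_2 ≠ 0; then v_{j-1} := N · v_j for j = 2, …, 2.

Pick v_2 = (0, 1, 0, 0, 0)ᵀ.
Then v_1 = N · v_2 = (-2, 0, 1, 0, 0)ᵀ.

Sanity check: (A − (1)·I) v_1 = (0, 0, 0, 0, 0)ᵀ = 0. ✓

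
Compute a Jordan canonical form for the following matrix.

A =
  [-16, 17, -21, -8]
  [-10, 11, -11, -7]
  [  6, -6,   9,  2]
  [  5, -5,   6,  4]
J_3(1) ⊕ J_1(5)

The characteristic polynomial is
  det(x·I − A) = x^4 - 8*x^3 + 18*x^2 - 16*x + 5 = (x - 5)*(x - 1)^3

Eigenvalues and multiplicities (the geometric multiplicity of λ is n − rank(A − λI), which equals the number of Jordan blocks for λ):
  λ = 1: algebraic multiplicity = 3, geometric multiplicity = 1
  λ = 5: algebraic multiplicity = 1, geometric multiplicity = 1

Determining the block sizes for each eigenvalue:
  λ = 1: one block (gm = 1), so the single block has size am = 3 → block sizes [3]
  λ = 5: one block (gm = 1), so the single block has size am = 1 → block sizes [1]

Assembling the blocks gives a Jordan form
J =
  [1, 1, 0, 0]
  [0, 1, 1, 0]
  [0, 0, 1, 0]
  [0, 0, 0, 5]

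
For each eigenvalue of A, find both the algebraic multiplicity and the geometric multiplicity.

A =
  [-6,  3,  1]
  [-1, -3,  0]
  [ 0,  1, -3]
λ = -4: alg = 3, geom = 1

Step 1 — factor the characteristic polynomial to read off the algebraic multiplicities:
  χ_A(x) = (x + 4)^3

Step 2 — compute geometric multiplicities via the rank-nullity identity g(λ) = n − rank(A − λI):
  rank(A − (-4)·I) = 2, so dim ker(A − (-4)·I) = n − 2 = 1

Summary:
  λ = -4: algebraic multiplicity = 3, geometric multiplicity = 1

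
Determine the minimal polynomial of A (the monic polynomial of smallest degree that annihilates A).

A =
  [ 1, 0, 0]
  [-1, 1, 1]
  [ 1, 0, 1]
x^3 - 3*x^2 + 3*x - 1

The characteristic polynomial is χ_A(x) = (x - 1)^3, so the eigenvalues are known. The minimal polynomial is
  m_A(x) = Π_λ (x − λ)^{k_λ}
where k_λ is the size of the *largest* Jordan block for λ (equivalently, the smallest k with (A − λI)^k v = 0 for every generalised eigenvector v of λ).

  λ = 1: largest Jordan block has size 3, contributing (x − 1)^3

So m_A(x) = (x - 1)^3 = x^3 - 3*x^2 + 3*x - 1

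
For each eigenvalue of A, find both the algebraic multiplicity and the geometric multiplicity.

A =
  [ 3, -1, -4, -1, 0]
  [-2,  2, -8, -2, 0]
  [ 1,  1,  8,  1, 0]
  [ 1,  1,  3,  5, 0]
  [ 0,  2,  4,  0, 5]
λ = 4: alg = 2, geom = 2; λ = 5: alg = 3, geom = 2

Step 1 — factor the characteristic polynomial to read off the algebraic multiplicities:
  χ_A(x) = (x - 5)^3*(x - 4)^2

Step 2 — compute geometric multiplicities via the rank-nullity identity g(λ) = n − rank(A − λI):
  rank(A − (4)·I) = 3, so dim ker(A − (4)·I) = n − 3 = 2
  rank(A − (5)·I) = 3, so dim ker(A − (5)·I) = n − 3 = 2

Summary:
  λ = 4: algebraic multiplicity = 2, geometric multiplicity = 2
  λ = 5: algebraic multiplicity = 3, geometric multiplicity = 2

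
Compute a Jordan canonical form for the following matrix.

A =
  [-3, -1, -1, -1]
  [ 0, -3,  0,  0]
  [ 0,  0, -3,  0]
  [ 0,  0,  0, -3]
J_2(-3) ⊕ J_1(-3) ⊕ J_1(-3)

The characteristic polynomial is
  det(x·I − A) = x^4 + 12*x^3 + 54*x^2 + 108*x + 81 = (x + 3)^4

Eigenvalues and multiplicities (the geometric multiplicity of λ is n − rank(A − λI), which equals the number of Jordan blocks for λ):
  λ = -3: algebraic multiplicity = 4, geometric multiplicity = 3

Determining the block sizes for each eigenvalue:
  λ = -3: 3 blocks summing to 4 forces exactly one block of size 2 and the rest size 1 → block sizes [2, 1, 1]

Assembling the blocks gives a Jordan form
J =
  [-3,  1,  0,  0]
  [ 0, -3,  0,  0]
  [ 0,  0, -3,  0]
  [ 0,  0,  0, -3]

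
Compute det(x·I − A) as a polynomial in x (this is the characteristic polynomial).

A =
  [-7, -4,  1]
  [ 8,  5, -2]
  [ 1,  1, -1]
x^3 + 3*x^2

Expanding det(x·I − A) (e.g. by cofactor expansion or by noting that A is similar to its Jordan form J, which has the same characteristic polynomial as A) gives
  χ_A(x) = x^3 + 3*x^2
which factors as x^2*(x + 3). The eigenvalues (with algebraic multiplicities) are λ = -3 with multiplicity 1, λ = 0 with multiplicity 2.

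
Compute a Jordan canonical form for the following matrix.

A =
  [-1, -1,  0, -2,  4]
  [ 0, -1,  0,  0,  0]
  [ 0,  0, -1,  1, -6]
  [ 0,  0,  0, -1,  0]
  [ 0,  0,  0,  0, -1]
J_2(-1) ⊕ J_2(-1) ⊕ J_1(-1)

The characteristic polynomial is
  det(x·I − A) = x^5 + 5*x^4 + 10*x^3 + 10*x^2 + 5*x + 1 = (x + 1)^5

Eigenvalues and multiplicities (the geometric multiplicity of λ is n − rank(A − λI), which equals the number of Jordan blocks for λ):
  λ = -1: algebraic multiplicity = 5, geometric multiplicity = 3

Determining the block sizes for each eigenvalue:
  λ = -1: with am = 5 and gm = 3, the partition is not yet determined (e.g. several partitions of 5 into 3 parts exist). Let N = A − (-1)·I. Computing rank(N^1) = 2, rank(N^2) = 0; the number of blocks of size ≥ j is rank(N^{j−1}) − rank(N^j), giving [3, 2]. So we have 2 block(s) of size 2, 1 block(s) of size 1 → block sizes [2, 2, 1]

Assembling the blocks gives a Jordan form
J =
  [-1,  1,  0,  0,  0]
  [ 0, -1,  0,  0,  0]
  [ 0,  0, -1,  1,  0]
  [ 0,  0,  0, -1,  0]
  [ 0,  0,  0,  0, -1]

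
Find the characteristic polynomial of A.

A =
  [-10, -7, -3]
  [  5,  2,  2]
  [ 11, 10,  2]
x^3 + 6*x^2 + 12*x + 8

Expanding det(x·I − A) (e.g. by cofactor expansion or by noting that A is similar to its Jordan form J, which has the same characteristic polynomial as A) gives
  χ_A(x) = x^3 + 6*x^2 + 12*x + 8
which factors as (x + 2)^3. The eigenvalues (with algebraic multiplicities) are λ = -2 with multiplicity 3.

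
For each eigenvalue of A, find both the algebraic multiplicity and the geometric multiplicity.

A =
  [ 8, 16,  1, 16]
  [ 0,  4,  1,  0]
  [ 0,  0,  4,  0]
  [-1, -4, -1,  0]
λ = 4: alg = 4, geom = 2

Step 1 — factor the characteristic polynomial to read off the algebraic multiplicities:
  χ_A(x) = (x - 4)^4

Step 2 — compute geometric multiplicities via the rank-nullity identity g(λ) = n − rank(A − λI):
  rank(A − (4)·I) = 2, so dim ker(A − (4)·I) = n − 2 = 2

Summary:
  λ = 4: algebraic multiplicity = 4, geometric multiplicity = 2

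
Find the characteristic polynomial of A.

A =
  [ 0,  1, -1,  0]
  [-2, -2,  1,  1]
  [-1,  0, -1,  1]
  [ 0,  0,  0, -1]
x^4 + 4*x^3 + 6*x^2 + 4*x + 1

Expanding det(x·I − A) (e.g. by cofactor expansion or by noting that A is similar to its Jordan form J, which has the same characteristic polynomial as A) gives
  χ_A(x) = x^4 + 4*x^3 + 6*x^2 + 4*x + 1
which factors as (x + 1)^4. The eigenvalues (with algebraic multiplicities) are λ = -1 with multiplicity 4.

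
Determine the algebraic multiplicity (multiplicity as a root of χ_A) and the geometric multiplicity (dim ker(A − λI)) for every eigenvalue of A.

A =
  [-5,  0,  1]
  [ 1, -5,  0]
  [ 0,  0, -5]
λ = -5: alg = 3, geom = 1

Step 1 — factor the characteristic polynomial to read off the algebraic multiplicities:
  χ_A(x) = (x + 5)^3

Step 2 — compute geometric multiplicities via the rank-nullity identity g(λ) = n − rank(A − λI):
  rank(A − (-5)·I) = 2, so dim ker(A − (-5)·I) = n − 2 = 1

Summary:
  λ = -5: algebraic multiplicity = 3, geometric multiplicity = 1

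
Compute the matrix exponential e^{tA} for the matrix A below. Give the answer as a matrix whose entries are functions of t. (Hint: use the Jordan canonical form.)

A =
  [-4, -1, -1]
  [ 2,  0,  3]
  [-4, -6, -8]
e^{tA} =
  [t^2*exp(-4*t) + exp(-4*t), t^2*exp(-4*t) - t*exp(-4*t), t^2*exp(-4*t)/2 - t*exp(-4*t)]
  [-2*t^2*exp(-4*t) + 2*t*exp(-4*t), -2*t^2*exp(-4*t) + 4*t*exp(-4*t) + exp(-4*t), -t^2*exp(-4*t) + 3*t*exp(-4*t)]
  [2*t^2*exp(-4*t) - 4*t*exp(-4*t), 2*t^2*exp(-4*t) - 6*t*exp(-4*t), t^2*exp(-4*t) - 4*t*exp(-4*t) + exp(-4*t)]

Strategy: write A = P · J · P⁻¹ where J is a Jordan canonical form, so e^{tA} = P · e^{tJ} · P⁻¹, and e^{tJ} can be computed block-by-block.

A has Jordan form
J =
  [-4,  1,  0]
  [ 0, -4,  1]
  [ 0,  0, -4]
(up to reordering of blocks).

Per-block formulas:
  For a 3×3 Jordan block J_3(-4): exp(t · J_3(-4)) = e^(-4t)·(I + t·N + (t^2/2)·N^2), where N is the 3×3 nilpotent shift.

After assembling e^{tJ} and conjugating by P, we get:

e^{tA} =
  [t^2*exp(-4*t) + exp(-4*t), t^2*exp(-4*t) - t*exp(-4*t), t^2*exp(-4*t)/2 - t*exp(-4*t)]
  [-2*t^2*exp(-4*t) + 2*t*exp(-4*t), -2*t^2*exp(-4*t) + 4*t*exp(-4*t) + exp(-4*t), -t^2*exp(-4*t) + 3*t*exp(-4*t)]
  [2*t^2*exp(-4*t) - 4*t*exp(-4*t), 2*t^2*exp(-4*t) - 6*t*exp(-4*t), t^2*exp(-4*t) - 4*t*exp(-4*t) + exp(-4*t)]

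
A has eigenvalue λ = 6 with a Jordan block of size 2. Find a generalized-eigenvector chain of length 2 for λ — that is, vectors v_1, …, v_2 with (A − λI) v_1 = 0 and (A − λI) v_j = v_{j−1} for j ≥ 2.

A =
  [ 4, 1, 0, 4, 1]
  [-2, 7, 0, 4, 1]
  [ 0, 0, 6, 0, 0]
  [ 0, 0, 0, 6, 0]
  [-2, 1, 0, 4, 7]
A Jordan chain for λ = 6 of length 2:
v_1 = (-2, -2, 0, 0, -2)ᵀ
v_2 = (1, 0, 0, 0, 0)ᵀ

Let N = A − (6)·I. We want v_2 with N^2 v_2 = 0 but N^1 v_2 ≠ 0; then v_{j-1} := N · v_j for j = 2, …, 2.

Pick v_2 = (1, 0, 0, 0, 0)ᵀ.
Then v_1 = N · v_2 = (-2, -2, 0, 0, -2)ᵀ.

Sanity check: (A − (6)·I) v_1 = (0, 0, 0, 0, 0)ᵀ = 0. ✓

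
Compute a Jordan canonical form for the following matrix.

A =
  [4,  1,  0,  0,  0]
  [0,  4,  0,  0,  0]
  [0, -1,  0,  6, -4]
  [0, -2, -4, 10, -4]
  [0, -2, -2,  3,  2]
J_2(4) ⊕ J_2(4) ⊕ J_1(4)

The characteristic polynomial is
  det(x·I − A) = x^5 - 20*x^4 + 160*x^3 - 640*x^2 + 1280*x - 1024 = (x - 4)^5

Eigenvalues and multiplicities (the geometric multiplicity of λ is n − rank(A − λI), which equals the number of Jordan blocks for λ):
  λ = 4: algebraic multiplicity = 5, geometric multiplicity = 3

Determining the block sizes for each eigenvalue:
  λ = 4: with am = 5 and gm = 3, the partition is not yet determined (e.g. several partitions of 5 into 3 parts exist). Let N = A − (4)·I. Computing rank(N^1) = 2, rank(N^2) = 0; the number of blocks of size ≥ j is rank(N^{j−1}) − rank(N^j), giving [3, 2]. So we have 2 block(s) of size 2, 1 block(s) of size 1 → block sizes [2, 2, 1]

Assembling the blocks gives a Jordan form
J =
  [4, 1, 0, 0, 0]
  [0, 4, 0, 0, 0]
  [0, 0, 4, 1, 0]
  [0, 0, 0, 4, 0]
  [0, 0, 0, 0, 4]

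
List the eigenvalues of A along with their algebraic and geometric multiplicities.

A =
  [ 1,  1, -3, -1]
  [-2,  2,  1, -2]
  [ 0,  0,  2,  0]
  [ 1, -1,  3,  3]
λ = 2: alg = 4, geom = 2

Step 1 — factor the characteristic polynomial to read off the algebraic multiplicities:
  χ_A(x) = (x - 2)^4

Step 2 — compute geometric multiplicities via the rank-nullity identity g(λ) = n − rank(A − λI):
  rank(A − (2)·I) = 2, so dim ker(A − (2)·I) = n − 2 = 2

Summary:
  λ = 2: algebraic multiplicity = 4, geometric multiplicity = 2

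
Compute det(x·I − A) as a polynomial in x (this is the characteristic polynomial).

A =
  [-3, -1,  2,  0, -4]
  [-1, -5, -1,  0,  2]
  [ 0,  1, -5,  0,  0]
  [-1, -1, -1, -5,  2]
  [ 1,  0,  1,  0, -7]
x^5 + 25*x^4 + 250*x^3 + 1250*x^2 + 3125*x + 3125

Expanding det(x·I − A) (e.g. by cofactor expansion or by noting that A is similar to its Jordan form J, which has the same characteristic polynomial as A) gives
  χ_A(x) = x^5 + 25*x^4 + 250*x^3 + 1250*x^2 + 3125*x + 3125
which factors as (x + 5)^5. The eigenvalues (with algebraic multiplicities) are λ = -5 with multiplicity 5.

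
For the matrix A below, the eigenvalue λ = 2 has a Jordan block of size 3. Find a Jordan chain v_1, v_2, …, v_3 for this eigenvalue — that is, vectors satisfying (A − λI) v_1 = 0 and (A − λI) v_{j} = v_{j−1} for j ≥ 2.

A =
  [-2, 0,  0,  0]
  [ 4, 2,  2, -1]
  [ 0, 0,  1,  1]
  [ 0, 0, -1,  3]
A Jordan chain for λ = 2 of length 3:
v_1 = (0, -1, 0, 0)ᵀ
v_2 = (0, 2, -1, -1)ᵀ
v_3 = (0, 0, 1, 0)ᵀ

Let N = A − (2)·I. We want v_3 with N^3 v_3 = 0 but N^2 v_3 ≠ 0; then v_{j-1} := N · v_j for j = 3, …, 2.

Pick v_3 = (0, 0, 1, 0)ᵀ.
Then v_2 = N · v_3 = (0, 2, -1, -1)ᵀ.
Then v_1 = N · v_2 = (0, -1, 0, 0)ᵀ.

Sanity check: (A − (2)·I) v_1 = (0, 0, 0, 0)ᵀ = 0. ✓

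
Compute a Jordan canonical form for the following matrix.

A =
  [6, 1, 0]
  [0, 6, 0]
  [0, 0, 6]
J_2(6) ⊕ J_1(6)

The characteristic polynomial is
  det(x·I − A) = x^3 - 18*x^2 + 108*x - 216 = (x - 6)^3

Eigenvalues and multiplicities (the geometric multiplicity of λ is n − rank(A − λI), which equals the number of Jordan blocks for λ):
  λ = 6: algebraic multiplicity = 3, geometric multiplicity = 2

Determining the block sizes for each eigenvalue:
  λ = 6: 2 blocks summing to 3 forces exactly one block of size 2 and the rest size 1 → block sizes [2, 1]

Assembling the blocks gives a Jordan form
J =
  [6, 1, 0]
  [0, 6, 0]
  [0, 0, 6]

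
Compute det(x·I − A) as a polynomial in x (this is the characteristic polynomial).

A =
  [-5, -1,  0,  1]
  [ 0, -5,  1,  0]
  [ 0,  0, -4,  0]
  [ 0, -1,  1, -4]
x^4 + 18*x^3 + 121*x^2 + 360*x + 400

Expanding det(x·I − A) (e.g. by cofactor expansion or by noting that A is similar to its Jordan form J, which has the same characteristic polynomial as A) gives
  χ_A(x) = x^4 + 18*x^3 + 121*x^2 + 360*x + 400
which factors as (x + 4)^2*(x + 5)^2. The eigenvalues (with algebraic multiplicities) are λ = -5 with multiplicity 2, λ = -4 with multiplicity 2.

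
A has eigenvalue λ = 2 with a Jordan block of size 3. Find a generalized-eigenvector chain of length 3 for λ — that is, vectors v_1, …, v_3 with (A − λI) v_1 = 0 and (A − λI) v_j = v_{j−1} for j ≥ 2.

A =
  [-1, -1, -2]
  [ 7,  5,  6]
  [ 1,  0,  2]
A Jordan chain for λ = 2 of length 3:
v_1 = (0, 6, -3)ᵀ
v_2 = (-3, 7, 1)ᵀ
v_3 = (1, 0, 0)ᵀ

Let N = A − (2)·I. We want v_3 with N^3 v_3 = 0 but N^2 v_3 ≠ 0; then v_{j-1} := N · v_j for j = 3, …, 2.

Pick v_3 = (1, 0, 0)ᵀ.
Then v_2 = N · v_3 = (-3, 7, 1)ᵀ.
Then v_1 = N · v_2 = (0, 6, -3)ᵀ.

Sanity check: (A − (2)·I) v_1 = (0, 0, 0)ᵀ = 0. ✓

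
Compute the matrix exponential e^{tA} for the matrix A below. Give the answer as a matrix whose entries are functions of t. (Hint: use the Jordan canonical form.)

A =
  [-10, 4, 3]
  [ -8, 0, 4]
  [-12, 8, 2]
e^{tA} =
  [2*t*exp(-4*t) - 2 + 3*exp(-4*t), 1 - exp(-4*t), -t*exp(-4*t) + 1 - exp(-4*t)]
  [-2 + 2*exp(-4*t), 1, 1 - exp(-4*t)]
  [4*t*exp(-4*t) - 4 + 4*exp(-4*t), 2 - 2*exp(-4*t), -2*t*exp(-4*t) + 2 - exp(-4*t)]

Strategy: write A = P · J · P⁻¹ where J is a Jordan canonical form, so e^{tA} = P · e^{tJ} · P⁻¹, and e^{tJ} can be computed block-by-block.

A has Jordan form
J =
  [-4,  1, 0]
  [ 0, -4, 0]
  [ 0,  0, 0]
(up to reordering of blocks).

Per-block formulas:
  For a 1×1 block at λ = 0: exp(t · [0]) = [e^(0t)].
  For a 2×2 Jordan block J_2(-4): exp(t · J_2(-4)) = e^(-4t)·(I + t·N), where N is the 2×2 nilpotent shift.

After assembling e^{tJ} and conjugating by P, we get:

e^{tA} =
  [2*t*exp(-4*t) - 2 + 3*exp(-4*t), 1 - exp(-4*t), -t*exp(-4*t) + 1 - exp(-4*t)]
  [-2 + 2*exp(-4*t), 1, 1 - exp(-4*t)]
  [4*t*exp(-4*t) - 4 + 4*exp(-4*t), 2 - 2*exp(-4*t), -2*t*exp(-4*t) + 2 - exp(-4*t)]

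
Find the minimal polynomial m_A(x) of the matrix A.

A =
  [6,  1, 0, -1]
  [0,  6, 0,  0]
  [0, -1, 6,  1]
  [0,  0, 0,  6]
x^2 - 12*x + 36

The characteristic polynomial is χ_A(x) = (x - 6)^4, so the eigenvalues are known. The minimal polynomial is
  m_A(x) = Π_λ (x − λ)^{k_λ}
where k_λ is the size of the *largest* Jordan block for λ (equivalently, the smallest k with (A − λI)^k v = 0 for every generalised eigenvector v of λ).

  λ = 6: largest Jordan block has size 2, contributing (x − 6)^2

So m_A(x) = (x - 6)^2 = x^2 - 12*x + 36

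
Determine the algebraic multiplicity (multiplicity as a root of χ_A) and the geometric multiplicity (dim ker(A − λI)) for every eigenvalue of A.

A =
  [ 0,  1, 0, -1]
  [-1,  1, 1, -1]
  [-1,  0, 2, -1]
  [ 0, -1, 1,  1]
λ = 1: alg = 4, geom = 2

Step 1 — factor the characteristic polynomial to read off the algebraic multiplicities:
  χ_A(x) = (x - 1)^4

Step 2 — compute geometric multiplicities via the rank-nullity identity g(λ) = n − rank(A − λI):
  rank(A − (1)·I) = 2, so dim ker(A − (1)·I) = n − 2 = 2

Summary:
  λ = 1: algebraic multiplicity = 4, geometric multiplicity = 2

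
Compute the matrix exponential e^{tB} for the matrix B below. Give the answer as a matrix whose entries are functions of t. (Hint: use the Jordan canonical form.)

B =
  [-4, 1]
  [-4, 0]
e^{tB} =
  [-2*t*exp(-2*t) + exp(-2*t), t*exp(-2*t)]
  [-4*t*exp(-2*t), 2*t*exp(-2*t) + exp(-2*t)]

Strategy: write B = P · J · P⁻¹ where J is a Jordan canonical form, so e^{tB} = P · e^{tJ} · P⁻¹, and e^{tJ} can be computed block-by-block.

B has Jordan form
J =
  [-2,  1]
  [ 0, -2]
(up to reordering of blocks).

Per-block formulas:
  For a 2×2 Jordan block J_2(-2): exp(t · J_2(-2)) = e^(-2t)·(I + t·N), where N is the 2×2 nilpotent shift.

After assembling e^{tJ} and conjugating by P, we get:

e^{tB} =
  [-2*t*exp(-2*t) + exp(-2*t), t*exp(-2*t)]
  [-4*t*exp(-2*t), 2*t*exp(-2*t) + exp(-2*t)]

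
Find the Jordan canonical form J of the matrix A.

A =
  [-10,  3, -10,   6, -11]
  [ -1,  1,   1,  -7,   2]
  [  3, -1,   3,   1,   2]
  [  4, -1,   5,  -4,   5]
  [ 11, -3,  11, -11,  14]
J_2(0) ⊕ J_2(1) ⊕ J_1(2)

The characteristic polynomial is
  det(x·I − A) = x^5 - 4*x^4 + 5*x^3 - 2*x^2 = x^2*(x - 2)*(x - 1)^2

Eigenvalues and multiplicities (the geometric multiplicity of λ is n − rank(A − λI), which equals the number of Jordan blocks for λ):
  λ = 0: algebraic multiplicity = 2, geometric multiplicity = 1
  λ = 1: algebraic multiplicity = 2, geometric multiplicity = 1
  λ = 2: algebraic multiplicity = 1, geometric multiplicity = 1

Determining the block sizes for each eigenvalue:
  λ = 0: one block (gm = 1), so the single block has size am = 2 → block sizes [2]
  λ = 1: one block (gm = 1), so the single block has size am = 2 → block sizes [2]
  λ = 2: one block (gm = 1), so the single block has size am = 1 → block sizes [1]

Assembling the blocks gives a Jordan form
J =
  [0, 1, 0, 0, 0]
  [0, 0, 0, 0, 0]
  [0, 0, 1, 1, 0]
  [0, 0, 0, 1, 0]
  [0, 0, 0, 0, 2]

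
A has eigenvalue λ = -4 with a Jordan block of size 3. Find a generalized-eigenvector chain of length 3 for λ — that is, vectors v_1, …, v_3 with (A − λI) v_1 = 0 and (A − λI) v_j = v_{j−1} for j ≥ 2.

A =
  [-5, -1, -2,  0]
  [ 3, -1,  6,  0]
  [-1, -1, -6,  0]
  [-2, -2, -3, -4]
A Jordan chain for λ = -4 of length 3:
v_1 = (0, 0, 0, -1)ᵀ
v_2 = (-1, 3, -1, -2)ᵀ
v_3 = (1, 0, 0, 0)ᵀ

Let N = A − (-4)·I. We want v_3 with N^3 v_3 = 0 but N^2 v_3 ≠ 0; then v_{j-1} := N · v_j for j = 3, …, 2.

Pick v_3 = (1, 0, 0, 0)ᵀ.
Then v_2 = N · v_3 = (-1, 3, -1, -2)ᵀ.
Then v_1 = N · v_2 = (0, 0, 0, -1)ᵀ.

Sanity check: (A − (-4)·I) v_1 = (0, 0, 0, 0)ᵀ = 0. ✓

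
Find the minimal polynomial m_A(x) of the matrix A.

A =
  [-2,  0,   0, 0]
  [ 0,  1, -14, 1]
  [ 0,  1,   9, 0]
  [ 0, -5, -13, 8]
x^4 - 16*x^3 + 72*x^2 - 432

The characteristic polynomial is χ_A(x) = (x - 6)^3*(x + 2), so the eigenvalues are known. The minimal polynomial is
  m_A(x) = Π_λ (x − λ)^{k_λ}
where k_λ is the size of the *largest* Jordan block for λ (equivalently, the smallest k with (A − λI)^k v = 0 for every generalised eigenvector v of λ).

  λ = -2: largest Jordan block has size 1, contributing (x + 2)
  λ = 6: largest Jordan block has size 3, contributing (x − 6)^3

So m_A(x) = (x - 6)^3*(x + 2) = x^4 - 16*x^3 + 72*x^2 - 432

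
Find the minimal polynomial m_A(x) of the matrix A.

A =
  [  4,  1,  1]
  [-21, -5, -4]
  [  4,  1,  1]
x^3

The characteristic polynomial is χ_A(x) = x^3, so the eigenvalues are known. The minimal polynomial is
  m_A(x) = Π_λ (x − λ)^{k_λ}
where k_λ is the size of the *largest* Jordan block for λ (equivalently, the smallest k with (A − λI)^k v = 0 for every generalised eigenvector v of λ).

  λ = 0: largest Jordan block has size 3, contributing (x − 0)^3

So m_A(x) = x^3 = x^3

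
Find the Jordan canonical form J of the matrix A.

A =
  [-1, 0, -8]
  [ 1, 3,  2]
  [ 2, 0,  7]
J_2(3) ⊕ J_1(3)

The characteristic polynomial is
  det(x·I − A) = x^3 - 9*x^2 + 27*x - 27 = (x - 3)^3

Eigenvalues and multiplicities (the geometric multiplicity of λ is n − rank(A − λI), which equals the number of Jordan blocks for λ):
  λ = 3: algebraic multiplicity = 3, geometric multiplicity = 2

Determining the block sizes for each eigenvalue:
  λ = 3: 2 blocks summing to 3 forces exactly one block of size 2 and the rest size 1 → block sizes [2, 1]

Assembling the blocks gives a Jordan form
J =
  [3, 1, 0]
  [0, 3, 0]
  [0, 0, 3]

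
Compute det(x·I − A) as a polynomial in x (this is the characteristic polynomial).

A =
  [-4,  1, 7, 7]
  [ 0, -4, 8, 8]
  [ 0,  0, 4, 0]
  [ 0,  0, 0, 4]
x^4 - 32*x^2 + 256

Expanding det(x·I − A) (e.g. by cofactor expansion or by noting that A is similar to its Jordan form J, which has the same characteristic polynomial as A) gives
  χ_A(x) = x^4 - 32*x^2 + 256
which factors as (x - 4)^2*(x + 4)^2. The eigenvalues (with algebraic multiplicities) are λ = -4 with multiplicity 2, λ = 4 with multiplicity 2.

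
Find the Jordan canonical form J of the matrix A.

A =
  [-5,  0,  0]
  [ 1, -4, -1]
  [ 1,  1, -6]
J_2(-5) ⊕ J_1(-5)

The characteristic polynomial is
  det(x·I − A) = x^3 + 15*x^2 + 75*x + 125 = (x + 5)^3

Eigenvalues and multiplicities (the geometric multiplicity of λ is n − rank(A − λI), which equals the number of Jordan blocks for λ):
  λ = -5: algebraic multiplicity = 3, geometric multiplicity = 2

Determining the block sizes for each eigenvalue:
  λ = -5: 2 blocks summing to 3 forces exactly one block of size 2 and the rest size 1 → block sizes [2, 1]

Assembling the blocks gives a Jordan form
J =
  [-5,  1,  0]
  [ 0, -5,  0]
  [ 0,  0, -5]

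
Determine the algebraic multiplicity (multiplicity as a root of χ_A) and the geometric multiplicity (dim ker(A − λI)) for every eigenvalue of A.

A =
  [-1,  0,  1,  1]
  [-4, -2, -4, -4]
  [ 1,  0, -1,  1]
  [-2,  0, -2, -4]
λ = -2: alg = 4, geom = 3

Step 1 — factor the characteristic polynomial to read off the algebraic multiplicities:
  χ_A(x) = (x + 2)^4

Step 2 — compute geometric multiplicities via the rank-nullity identity g(λ) = n − rank(A − λI):
  rank(A − (-2)·I) = 1, so dim ker(A − (-2)·I) = n − 1 = 3

Summary:
  λ = -2: algebraic multiplicity = 4, geometric multiplicity = 3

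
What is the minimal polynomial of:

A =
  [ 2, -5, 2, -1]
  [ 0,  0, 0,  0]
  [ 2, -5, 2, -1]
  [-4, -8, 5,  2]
x^3 - 6*x^2 + 9*x

The characteristic polynomial is χ_A(x) = x^2*(x - 3)^2, so the eigenvalues are known. The minimal polynomial is
  m_A(x) = Π_λ (x − λ)^{k_λ}
where k_λ is the size of the *largest* Jordan block for λ (equivalently, the smallest k with (A − λI)^k v = 0 for every generalised eigenvector v of λ).

  λ = 0: largest Jordan block has size 1, contributing (x − 0)
  λ = 3: largest Jordan block has size 2, contributing (x − 3)^2

So m_A(x) = x*(x - 3)^2 = x^3 - 6*x^2 + 9*x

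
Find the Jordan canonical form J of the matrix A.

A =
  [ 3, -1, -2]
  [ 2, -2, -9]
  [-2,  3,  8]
J_3(3)

The characteristic polynomial is
  det(x·I − A) = x^3 - 9*x^2 + 27*x - 27 = (x - 3)^3

Eigenvalues and multiplicities (the geometric multiplicity of λ is n − rank(A − λI), which equals the number of Jordan blocks for λ):
  λ = 3: algebraic multiplicity = 3, geometric multiplicity = 1

Determining the block sizes for each eigenvalue:
  λ = 3: one block (gm = 1), so the single block has size am = 3 → block sizes [3]

Assembling the blocks gives a Jordan form
J =
  [3, 1, 0]
  [0, 3, 1]
  [0, 0, 3]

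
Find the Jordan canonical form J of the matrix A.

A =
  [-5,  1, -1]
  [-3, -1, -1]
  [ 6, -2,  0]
J_2(-2) ⊕ J_1(-2)

The characteristic polynomial is
  det(x·I − A) = x^3 + 6*x^2 + 12*x + 8 = (x + 2)^3

Eigenvalues and multiplicities (the geometric multiplicity of λ is n − rank(A − λI), which equals the number of Jordan blocks for λ):
  λ = -2: algebraic multiplicity = 3, geometric multiplicity = 2

Determining the block sizes for each eigenvalue:
  λ = -2: 2 blocks summing to 3 forces exactly one block of size 2 and the rest size 1 → block sizes [2, 1]

Assembling the blocks gives a Jordan form
J =
  [-2,  1,  0]
  [ 0, -2,  0]
  [ 0,  0, -2]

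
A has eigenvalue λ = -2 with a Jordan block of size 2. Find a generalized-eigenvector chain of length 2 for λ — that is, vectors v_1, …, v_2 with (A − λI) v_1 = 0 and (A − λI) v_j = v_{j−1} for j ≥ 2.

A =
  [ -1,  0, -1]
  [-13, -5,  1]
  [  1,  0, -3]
A Jordan chain for λ = -2 of length 2:
v_1 = (1, -4, 1)ᵀ
v_2 = (1, -3, 0)ᵀ

Let N = A − (-2)·I. We want v_2 with N^2 v_2 = 0 but N^1 v_2 ≠ 0; then v_{j-1} := N · v_j for j = 2, …, 2.

Pick v_2 = (1, -3, 0)ᵀ.
Then v_1 = N · v_2 = (1, -4, 1)ᵀ.

Sanity check: (A − (-2)·I) v_1 = (0, 0, 0)ᵀ = 0. ✓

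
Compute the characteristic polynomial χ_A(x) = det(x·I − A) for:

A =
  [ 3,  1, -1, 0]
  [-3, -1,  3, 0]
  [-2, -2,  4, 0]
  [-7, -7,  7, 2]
x^4 - 8*x^3 + 24*x^2 - 32*x + 16

Expanding det(x·I − A) (e.g. by cofactor expansion or by noting that A is similar to its Jordan form J, which has the same characteristic polynomial as A) gives
  χ_A(x) = x^4 - 8*x^3 + 24*x^2 - 32*x + 16
which factors as (x - 2)^4. The eigenvalues (with algebraic multiplicities) are λ = 2 with multiplicity 4.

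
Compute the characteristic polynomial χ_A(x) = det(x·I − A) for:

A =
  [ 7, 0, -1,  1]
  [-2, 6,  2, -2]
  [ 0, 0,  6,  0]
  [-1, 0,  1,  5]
x^4 - 24*x^3 + 216*x^2 - 864*x + 1296

Expanding det(x·I − A) (e.g. by cofactor expansion or by noting that A is similar to its Jordan form J, which has the same characteristic polynomial as A) gives
  χ_A(x) = x^4 - 24*x^3 + 216*x^2 - 864*x + 1296
which factors as (x - 6)^4. The eigenvalues (with algebraic multiplicities) are λ = 6 with multiplicity 4.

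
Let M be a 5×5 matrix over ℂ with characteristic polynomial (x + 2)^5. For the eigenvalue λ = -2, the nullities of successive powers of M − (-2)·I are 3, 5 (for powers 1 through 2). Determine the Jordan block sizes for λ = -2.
Block sizes for λ = -2: [2, 2, 1]

From the dimensions of kernels of powers, the number of Jordan blocks of size at least j is d_j − d_{j−1} where d_j = dim ker(N^j) (with d_0 = 0). Computing the differences gives [3, 2].
The number of blocks of size exactly k is (#blocks of size ≥ k) − (#blocks of size ≥ k + 1), so the partition is: 1 block(s) of size 1, 2 block(s) of size 2.
In nonincreasing order the block sizes are [2, 2, 1].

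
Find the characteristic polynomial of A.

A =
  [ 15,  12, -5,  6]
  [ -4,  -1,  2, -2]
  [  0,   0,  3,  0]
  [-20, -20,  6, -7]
x^4 - 10*x^3 + 36*x^2 - 54*x + 27

Expanding det(x·I − A) (e.g. by cofactor expansion or by noting that A is similar to its Jordan form J, which has the same characteristic polynomial as A) gives
  χ_A(x) = x^4 - 10*x^3 + 36*x^2 - 54*x + 27
which factors as (x - 3)^3*(x - 1). The eigenvalues (with algebraic multiplicities) are λ = 1 with multiplicity 1, λ = 3 with multiplicity 3.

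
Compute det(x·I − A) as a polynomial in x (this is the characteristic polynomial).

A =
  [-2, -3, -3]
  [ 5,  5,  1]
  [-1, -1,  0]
x^3 - 3*x^2 + 3*x - 1

Expanding det(x·I − A) (e.g. by cofactor expansion or by noting that A is similar to its Jordan form J, which has the same characteristic polynomial as A) gives
  χ_A(x) = x^3 - 3*x^2 + 3*x - 1
which factors as (x - 1)^3. The eigenvalues (with algebraic multiplicities) are λ = 1 with multiplicity 3.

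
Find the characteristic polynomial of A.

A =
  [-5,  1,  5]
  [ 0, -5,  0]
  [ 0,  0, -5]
x^3 + 15*x^2 + 75*x + 125

Expanding det(x·I − A) (e.g. by cofactor expansion or by noting that A is similar to its Jordan form J, which has the same characteristic polynomial as A) gives
  χ_A(x) = x^3 + 15*x^2 + 75*x + 125
which factors as (x + 5)^3. The eigenvalues (with algebraic multiplicities) are λ = -5 with multiplicity 3.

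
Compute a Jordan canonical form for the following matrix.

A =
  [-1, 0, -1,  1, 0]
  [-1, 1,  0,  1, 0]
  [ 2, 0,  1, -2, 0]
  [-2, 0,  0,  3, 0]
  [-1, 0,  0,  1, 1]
J_3(1) ⊕ J_1(1) ⊕ J_1(1)

The characteristic polynomial is
  det(x·I − A) = x^5 - 5*x^4 + 10*x^3 - 10*x^2 + 5*x - 1 = (x - 1)^5

Eigenvalues and multiplicities (the geometric multiplicity of λ is n − rank(A − λI), which equals the number of Jordan blocks for λ):
  λ = 1: algebraic multiplicity = 5, geometric multiplicity = 3

Determining the block sizes for each eigenvalue:
  λ = 1: with am = 5 and gm = 3, the partition is not yet determined (e.g. several partitions of 5 into 3 parts exist). Let N = A − (1)·I. Computing rank(N^1) = 2, rank(N^2) = 1, rank(N^3) = 0; the number of blocks of size ≥ j is rank(N^{j−1}) − rank(N^j), giving [3, 1, 1]. So we have 1 block(s) of size 3, 2 block(s) of size 1 → block sizes [3, 1, 1]

Assembling the blocks gives a Jordan form
J =
  [1, 1, 0, 0, 0]
  [0, 1, 1, 0, 0]
  [0, 0, 1, 0, 0]
  [0, 0, 0, 1, 0]
  [0, 0, 0, 0, 1]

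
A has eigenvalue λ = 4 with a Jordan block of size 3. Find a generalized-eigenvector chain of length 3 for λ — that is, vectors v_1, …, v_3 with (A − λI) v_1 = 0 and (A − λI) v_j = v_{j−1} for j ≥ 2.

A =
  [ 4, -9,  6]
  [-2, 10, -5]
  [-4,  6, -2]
A Jordan chain for λ = 4 of length 3:
v_1 = (-6, 8, 12)ᵀ
v_2 = (0, -2, -4)ᵀ
v_3 = (1, 0, 0)ᵀ

Let N = A − (4)·I. We want v_3 with N^3 v_3 = 0 but N^2 v_3 ≠ 0; then v_{j-1} := N · v_j for j = 3, …, 2.

Pick v_3 = (1, 0, 0)ᵀ.
Then v_2 = N · v_3 = (0, -2, -4)ᵀ.
Then v_1 = N · v_2 = (-6, 8, 12)ᵀ.

Sanity check: (A − (4)·I) v_1 = (0, 0, 0)ᵀ = 0. ✓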